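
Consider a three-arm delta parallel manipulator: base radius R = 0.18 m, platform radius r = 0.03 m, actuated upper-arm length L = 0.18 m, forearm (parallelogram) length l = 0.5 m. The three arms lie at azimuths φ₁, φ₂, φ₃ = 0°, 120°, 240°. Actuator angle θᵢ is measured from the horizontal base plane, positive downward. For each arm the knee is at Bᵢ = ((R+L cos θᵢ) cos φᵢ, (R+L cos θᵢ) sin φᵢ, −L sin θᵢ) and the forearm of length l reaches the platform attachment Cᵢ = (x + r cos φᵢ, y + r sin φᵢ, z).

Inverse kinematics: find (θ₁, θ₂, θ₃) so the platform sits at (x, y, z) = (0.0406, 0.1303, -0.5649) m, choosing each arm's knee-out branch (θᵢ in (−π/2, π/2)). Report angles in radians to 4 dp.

arm 1 (φ=0.0°): x'=0.0406, y'=0.1303
  A=0.1094, B=-0.5649, C=(l²−L²−A²−y'²−z²)/(2L)=-0.3624
  θ1 = atan2(B,A) + arccos(C/0.5754) = 0.8726
arm 2 (φ=120.0°): x'=0.0925, y'=-0.1003
  A cos θ + B sin θ = C:  0.0575·cos θ + -0.5649·sin θ = -0.3191
  √(A²+B²)=0.5678;  θ2 = -1.4694+2.1676 ≈ 0.6981
φ3=240.0° → target in arm frame (-0.1331, -0.0300)
  A=0.2831, B=-0.5649, C=(l²−L²−A²−y'²−z²)/(2L)=-0.5072
  √(A²+B²)=0.6319;  θ3 = -1.1062+2.5025 ≈ 1.3963

θ₁ = 0.8726, θ₂ = 0.6981, θ₃ = 1.3963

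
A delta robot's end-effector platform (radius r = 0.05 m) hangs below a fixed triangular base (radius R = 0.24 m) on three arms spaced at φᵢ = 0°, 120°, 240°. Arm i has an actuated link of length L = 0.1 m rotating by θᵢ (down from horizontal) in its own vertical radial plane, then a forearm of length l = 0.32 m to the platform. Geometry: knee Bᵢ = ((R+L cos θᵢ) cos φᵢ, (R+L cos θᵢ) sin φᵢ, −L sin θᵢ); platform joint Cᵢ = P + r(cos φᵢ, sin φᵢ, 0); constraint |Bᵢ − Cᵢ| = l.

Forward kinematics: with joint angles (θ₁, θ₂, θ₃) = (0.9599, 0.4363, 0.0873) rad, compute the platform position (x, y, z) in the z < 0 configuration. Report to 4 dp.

(-0.0478, -0.0169, -0.2044)

centre 1 = (0.2474·cos0.0°, 0.2474·sin0.0°, -0.0819) = (0.2474, 0.0000, -0.0819)
centre 2 = (0.2806·cos120.0°, 0.2806·sin120.0°, -0.0423) = (-0.1403, 0.2430, -0.0423)
centre 3 = (0.2896·cos240.0°, 0.2896·sin240.0°, -0.0087) = (-0.1448, -0.2508, -0.0087)
|centre ₂|²−|centre ₁|² = 0.0126;  |centre ₃|²−|centre ₁|² = 0.0161
[-0.7754 0.4861 0.0793]·P = 0.0126;  [-0.7843 -0.5016 0.1464]·P = 0.0161
det = 0.7702;  x = -0.0184+0.1440z,  y = -0.0033+0.0666z
quadratic in z: (1.0252)z²+(0.0868)z+(-0.0251)=0, √Δ=0.3322 → z ∈ {-0.2044, 0.1197}; z = -0.2044 (taking z<0)
x = -0.0478, y = -0.0169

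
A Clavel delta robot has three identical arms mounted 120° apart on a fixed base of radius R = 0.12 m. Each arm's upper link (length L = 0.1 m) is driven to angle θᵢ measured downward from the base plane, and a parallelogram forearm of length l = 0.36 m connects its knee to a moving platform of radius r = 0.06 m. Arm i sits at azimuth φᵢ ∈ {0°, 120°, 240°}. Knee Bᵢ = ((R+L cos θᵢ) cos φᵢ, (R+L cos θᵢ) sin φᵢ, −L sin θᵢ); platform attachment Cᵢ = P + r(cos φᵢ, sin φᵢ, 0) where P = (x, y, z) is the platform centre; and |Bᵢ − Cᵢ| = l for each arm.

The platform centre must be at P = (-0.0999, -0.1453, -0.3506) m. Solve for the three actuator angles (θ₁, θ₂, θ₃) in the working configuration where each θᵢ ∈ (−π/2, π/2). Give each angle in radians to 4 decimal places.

rotate P by −φ1: (-0.0999, -0.1453, -0.3506)
  A=0.1599, B=-0.3506, C=(l²−L²−A²−y'²−z²)/(2L)=-0.2500
  γ=atan2(-0.3506,0.1599)=-1.1429;  ψ=arccos(-0.6488)=2.2768;  θ1=γ+ψ≈1.1339
φ2=120.0° → target in arm frame (-0.0759, 0.1592)
  A cos θ + B sin θ = C:  0.1359·cos θ + -0.3506·sin θ = -0.2356
  θ2 = atan2(B,A) + arccos(C/0.3760) = 1.0469
φ3=240.0° → target in arm frame (0.1758, -0.0139)
  A cos θ + B sin θ = C:  -0.1158·cos θ + -0.3506·sin θ = -0.0846
  γ=atan2(-0.3506,-0.1158)=-1.8898;  ψ=arccos(-0.2291)=1.8020;  θ3=γ+ψ≈-0.0878

θ₁ = 1.1339, θ₂ = 1.0469, θ₃ = -0.0878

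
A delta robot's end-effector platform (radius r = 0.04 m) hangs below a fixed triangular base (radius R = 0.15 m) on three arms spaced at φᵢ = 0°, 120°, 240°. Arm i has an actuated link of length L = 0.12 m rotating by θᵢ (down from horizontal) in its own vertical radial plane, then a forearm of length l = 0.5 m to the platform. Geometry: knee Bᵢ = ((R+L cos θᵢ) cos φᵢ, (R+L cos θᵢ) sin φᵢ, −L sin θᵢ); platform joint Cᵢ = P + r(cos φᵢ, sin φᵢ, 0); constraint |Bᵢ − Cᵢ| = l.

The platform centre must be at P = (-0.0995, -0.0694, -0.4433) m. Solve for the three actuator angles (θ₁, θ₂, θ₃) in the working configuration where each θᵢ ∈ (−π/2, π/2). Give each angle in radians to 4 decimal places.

φ1=0.0° → target in arm frame (-0.0995, -0.0694)
  e−x'=0.2095;  (l²−L²−(e−x')²−y'²−z²)/2L = -0.0401
  γ=atan2(-0.4433,0.2095)=-1.1293;  ψ=arccos(-0.0818)=1.6527;  θ1=γ+ψ≈0.5233
φ2=120.0° → target in arm frame (-0.0104, 0.1209)
  e−x'=0.1204;  (l²−L²−(e−x')²−y'²−z²)/2L = 0.0416
  √(A²+B²)=0.4593;  θ2 = -1.3057+1.4800 ≈ 0.1743
φ3=240.0° → target in arm frame (0.1099, -0.0515)
  A cos θ + B sin θ = C:  0.0001·cos θ + -0.4433·sin θ = 0.1518
  θ3 = atan2(B,A) + arccos(C/0.4433) = -0.3492

θ₁ = 0.5233, θ₂ = 0.1743, θ₃ = -0.3492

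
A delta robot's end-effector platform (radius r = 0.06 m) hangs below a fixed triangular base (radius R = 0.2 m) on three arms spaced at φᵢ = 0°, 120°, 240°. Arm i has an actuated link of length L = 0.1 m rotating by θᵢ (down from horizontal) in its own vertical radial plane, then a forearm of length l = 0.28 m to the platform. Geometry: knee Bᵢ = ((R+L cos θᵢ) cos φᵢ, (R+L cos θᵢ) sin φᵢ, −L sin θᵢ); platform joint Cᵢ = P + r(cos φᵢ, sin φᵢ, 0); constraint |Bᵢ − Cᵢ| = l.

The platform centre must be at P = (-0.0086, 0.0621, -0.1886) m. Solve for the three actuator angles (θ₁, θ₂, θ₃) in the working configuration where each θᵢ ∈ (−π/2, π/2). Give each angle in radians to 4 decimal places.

θ₁ = 0.5233, θ₂ = -0.2610, θ₃ = 0.8730

φ1=0.0° → target in arm frame (-0.0086, 0.0621)
  A cos θ + B sin θ = C:  0.1486·cos θ + -0.1886·sin θ = 0.0345
  γ=atan2(-0.1886,0.1486)=-0.9035;  ψ=arccos(0.1435)=1.4268;  θ1=γ+ψ≈0.5233
φ2=120.0° → target in arm frame (0.0581, -0.0236)
  e−x'=0.0819;  (l²−L²−(e−x')²−y'²−z²)/2L = 0.1278
  θ2 = atan2(B,A) + arccos(C/0.2056) = -0.2610
φ3=240.0° → target in arm frame (-0.0495, -0.0385)
  e−x'=0.1895;  (l²−L²−(e−x')²−y'²−z²)/2L = -0.0228
  θ3 = atan2(B,A) + arccos(C/0.2673) = 0.8730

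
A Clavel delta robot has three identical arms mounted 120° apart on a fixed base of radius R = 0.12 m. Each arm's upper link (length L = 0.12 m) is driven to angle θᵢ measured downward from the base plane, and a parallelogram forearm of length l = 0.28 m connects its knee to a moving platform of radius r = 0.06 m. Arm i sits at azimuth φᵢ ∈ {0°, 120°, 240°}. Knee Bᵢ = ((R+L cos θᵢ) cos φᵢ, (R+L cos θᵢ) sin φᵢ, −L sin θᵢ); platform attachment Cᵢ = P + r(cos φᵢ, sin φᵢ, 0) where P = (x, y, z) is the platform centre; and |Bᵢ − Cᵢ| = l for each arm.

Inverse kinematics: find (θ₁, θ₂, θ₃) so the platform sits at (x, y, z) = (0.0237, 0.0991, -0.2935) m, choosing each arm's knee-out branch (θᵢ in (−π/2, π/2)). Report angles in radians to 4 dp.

φ1=0.0° → target in arm frame (0.0237, 0.0991)
  A=0.0363, B=-0.2935, C=(l²−L²−A²−y'²−z²)/(2L)=-0.1387
  γ=atan2(-0.2935,0.0363)=-1.4477;  ψ=arccos(-0.4689)=2.0588;  θ1=γ+ψ≈0.6111
arm 2 (φ=120.0°): x'=0.0740, y'=-0.0701
  A cos θ + B sin θ = C:  -0.0140·cos θ + -0.2935·sin θ = -0.1135
  θ2 = atan2(B,A) + arccos(C/0.2938) = 0.3491
φ3=240.0° → target in arm frame (-0.0977, -0.0290)
  A cos θ + B sin θ = C:  0.1577·cos θ + -0.2935·sin θ = -0.1994
  θ3 = atan2(B,A) + arccos(C/0.3332) = 1.1344

θ₁ = 0.6111, θ₂ = 0.3491, θ₃ = 1.1344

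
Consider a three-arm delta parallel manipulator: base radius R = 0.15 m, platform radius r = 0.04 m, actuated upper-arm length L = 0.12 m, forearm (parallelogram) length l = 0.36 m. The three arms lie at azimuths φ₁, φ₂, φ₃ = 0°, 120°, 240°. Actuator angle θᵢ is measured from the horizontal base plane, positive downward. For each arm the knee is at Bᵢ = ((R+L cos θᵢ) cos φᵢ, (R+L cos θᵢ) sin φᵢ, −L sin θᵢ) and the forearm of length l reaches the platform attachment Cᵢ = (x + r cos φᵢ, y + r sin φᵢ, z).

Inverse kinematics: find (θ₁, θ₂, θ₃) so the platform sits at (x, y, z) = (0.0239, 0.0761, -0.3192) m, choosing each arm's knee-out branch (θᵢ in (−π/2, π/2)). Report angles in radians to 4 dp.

θ₁ = 0.2621, θ₂ = 0.0873, θ₃ = 0.7853

rotate P by −φ1: (0.0239, 0.0761, -0.3192)
  e−x'=0.0861;  (l²−L²−(e−x')²−y'²−z²)/2L = 0.0004
  γ=atan2(-0.3192,0.0861)=-1.3073;  ψ=arccos(0.0013)=1.5694;  θ1=γ+ψ≈0.2621
φ2=120.0° → target in arm frame (0.0540, -0.0587)
  e−x'=0.0560;  (l²−L²−(e−x')²−y'²−z²)/2L = 0.0280
  θ2 = atan2(B,A) + arccos(C/0.3241) = 0.0873
arm 3 (φ=240.0°): x'=-0.0779, y'=-0.0174
  A=0.1879, B=-0.3192, C=(l²−L²−A²−y'²−z²)/(2L)=-0.0928
  θ3 = atan2(B,A) + arccos(C/0.3704) = 0.7853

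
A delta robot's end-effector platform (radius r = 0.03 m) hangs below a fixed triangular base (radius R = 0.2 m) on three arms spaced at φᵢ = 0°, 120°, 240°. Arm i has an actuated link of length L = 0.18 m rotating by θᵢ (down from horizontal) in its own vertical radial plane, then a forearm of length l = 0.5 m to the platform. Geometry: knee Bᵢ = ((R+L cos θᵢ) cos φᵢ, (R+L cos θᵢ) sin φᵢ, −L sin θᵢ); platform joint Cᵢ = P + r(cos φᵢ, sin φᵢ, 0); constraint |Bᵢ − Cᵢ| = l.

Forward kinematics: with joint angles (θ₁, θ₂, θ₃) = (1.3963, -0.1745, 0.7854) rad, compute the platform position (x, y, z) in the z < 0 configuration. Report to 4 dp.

φ1=0.0°: virtual centre (0.2013, 0.0000, -0.1773), radius l
S2 = (0.3473·cos120.0°, 0.3473·sin120.0°, 0.0313) = (-0.1736, 0.3007, 0.0313)
S3 = (0.2973·cos240.0°, 0.2973·sin240.0°, -0.1273) = (-0.1486, -0.2575, -0.1273)
eliminate P² terms by subtracting sphere 1 from 2 and 3
[-0.7498 0.6015 0.4170]·P = 0.0496;  [-0.6998 -0.5149 0.1000]·P = 0.0326
det = 0.8070;  x = -0.0560+0.3406z,  y = 0.0127+-0.2688z
sphere 1 gives Az²+Bz+C=0 with A=1.1882, B=0.1724, C=-0.1522;  B²−4AC=0.7533;  roots -0.4378, 0.2926;  negative root z = -0.4378
x = -0.2051, y = 0.1304

(-0.2051, 0.1304, -0.4378)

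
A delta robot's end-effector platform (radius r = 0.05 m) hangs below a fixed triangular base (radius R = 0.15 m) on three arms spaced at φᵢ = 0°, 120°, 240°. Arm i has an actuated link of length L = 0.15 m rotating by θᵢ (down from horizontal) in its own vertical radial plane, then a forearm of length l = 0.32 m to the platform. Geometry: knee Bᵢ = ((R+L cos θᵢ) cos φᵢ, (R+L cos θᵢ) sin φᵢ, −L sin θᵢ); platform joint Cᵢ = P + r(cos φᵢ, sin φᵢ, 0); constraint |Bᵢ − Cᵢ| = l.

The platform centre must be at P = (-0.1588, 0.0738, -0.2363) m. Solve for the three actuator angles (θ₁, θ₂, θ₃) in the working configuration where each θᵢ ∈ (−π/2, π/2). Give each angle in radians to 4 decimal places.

rotate P by −φ1: (-0.1588, 0.0738, -0.2363)
  e−x'=0.2588;  (l²−L²−(e−x')²−y'²−z²)/2L = -0.1612
  θ1 = atan2(B,A) + arccos(C/0.3504) = 1.3088
φ2=120.0° → target in arm frame (0.1433, 0.1006)
  A cos θ + B sin θ = C:  -0.0433·cos θ + -0.2363·sin θ = 0.0402
  θ2 = atan2(B,A) + arccos(C/0.2402) = -0.3494
arm 3 (φ=240.0°): x'=0.0155, y'=-0.1744
  e−x'=0.0845;  (l²−L²−(e−x')²−y'²−z²)/2L = -0.0450
  θ3 = atan2(B,A) + arccos(C/0.2510) = 0.5238

θ₁ = 1.3088, θ₂ = -0.3494, θ₃ = 0.5238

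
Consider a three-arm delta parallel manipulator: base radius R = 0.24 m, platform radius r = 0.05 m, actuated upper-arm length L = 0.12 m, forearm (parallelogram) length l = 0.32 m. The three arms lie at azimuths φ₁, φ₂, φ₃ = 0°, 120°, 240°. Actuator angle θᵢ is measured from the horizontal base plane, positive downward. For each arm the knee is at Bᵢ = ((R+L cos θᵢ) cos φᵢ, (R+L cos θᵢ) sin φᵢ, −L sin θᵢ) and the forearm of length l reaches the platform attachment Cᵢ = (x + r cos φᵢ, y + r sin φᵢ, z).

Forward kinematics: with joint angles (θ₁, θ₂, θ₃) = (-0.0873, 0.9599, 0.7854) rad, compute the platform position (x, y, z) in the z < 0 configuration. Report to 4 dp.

arm 1 at φ=0.0°: (R−r)+L cos θ1 = 0.3095;  S1 = (0.3095, 0.0000, 0.0105)
S2 = (0.2588·cos120.0°, 0.2588·sin120.0°, -0.0983) = (-0.1294, 0.2242, -0.0983)
S3 = (0.2749·cos240.0°, 0.2749·sin240.0°, -0.0849) = (-0.1374, -0.2380, -0.0849)
subtract pairs → two planes through P
plane₁₂: -0.8779x+0.4483y+-0.2175z = -0.0193
det = 0.8187;  x = 0.0184+-0.2309z,  y = -0.0069+0.0331z
into |P−S₁|² = l²: 1.0544z² + 0.1130z + -0.0175 = 0;  Δ = 0.0866;  z = -0.1931 or 0.0859 → z<0 root = -0.1931
x = 0.0630, y = -0.0133

(0.0630, -0.0133, -0.1931)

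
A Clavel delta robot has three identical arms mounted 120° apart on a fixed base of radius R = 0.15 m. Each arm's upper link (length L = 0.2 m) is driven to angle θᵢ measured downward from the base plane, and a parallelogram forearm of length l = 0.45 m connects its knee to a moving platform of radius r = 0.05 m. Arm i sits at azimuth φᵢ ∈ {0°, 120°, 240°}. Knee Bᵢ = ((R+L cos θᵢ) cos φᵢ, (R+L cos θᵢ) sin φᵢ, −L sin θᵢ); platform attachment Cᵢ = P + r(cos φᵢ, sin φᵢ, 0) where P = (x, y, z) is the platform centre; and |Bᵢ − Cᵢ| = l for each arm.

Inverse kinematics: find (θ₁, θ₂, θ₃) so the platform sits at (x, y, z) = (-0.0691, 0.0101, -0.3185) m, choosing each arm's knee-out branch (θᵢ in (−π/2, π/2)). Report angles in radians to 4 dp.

arm 1 (φ=0.0°): x'=-0.0691, y'=0.0101
  e−x'=0.1691;  (l²−L²−(e−x')²−y'²−z²)/2L = 0.0809
  γ=atan2(-0.3185,0.1691)=-1.0827;  ψ=arccos(0.2244)=1.3445;  θ1=γ+ψ≈0.2618
arm 2 (φ=120.0°): x'=0.0433, y'=0.0548
  A=0.0567, B=-0.3185, C=(l²−L²−A²−y'²−z²)/(2L)=0.1371
  γ=atan2(-0.3185,0.0567)=-1.3946;  ψ=arccos(0.4238)=1.1332;  θ2=γ+ψ≈-0.2614
rotate P by −φ3: (0.0258, -0.0649, -0.3185)
  A cos θ + B sin θ = C:  0.0742·cos θ + -0.3185·sin θ = 0.1284
  θ3 = atan2(B,A) + arccos(C/0.3270) = -0.1745

θ₁ = 0.2618, θ₂ = -0.2614, θ₃ = -0.1745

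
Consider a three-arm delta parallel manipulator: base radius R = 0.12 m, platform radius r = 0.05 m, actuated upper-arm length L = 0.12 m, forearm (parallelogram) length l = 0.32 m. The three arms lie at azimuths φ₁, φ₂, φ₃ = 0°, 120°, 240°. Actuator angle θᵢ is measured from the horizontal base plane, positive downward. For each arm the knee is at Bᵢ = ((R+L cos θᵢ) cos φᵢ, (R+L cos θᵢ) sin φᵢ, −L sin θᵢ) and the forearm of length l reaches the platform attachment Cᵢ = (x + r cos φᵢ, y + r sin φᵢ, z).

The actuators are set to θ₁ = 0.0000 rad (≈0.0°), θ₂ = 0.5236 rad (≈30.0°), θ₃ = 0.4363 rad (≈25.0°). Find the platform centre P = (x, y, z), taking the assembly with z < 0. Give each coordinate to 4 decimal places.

(0.0618, -0.0105, -0.2930)

arm 1 at φ=0.0°: (R−r)+L cos θ1 = 0.1900;  O1 = (0.1900, 0.0000, 0.0000)
O2 = (0.1739·cos120.0°, 0.1739·sin120.0°, -0.0600) = (-0.0870, 0.1506, -0.0600)
φ3=240.0°: virtual centre (-0.0894, -0.1548, -0.0507), radius l
eliminate P² terms by subtracting sphere 1 from 2 and 3
plane₁₂: -0.5539x+0.3012y+-0.1200z = -0.0023
det = 0.3398;  x = 0.0034+-0.1992z,  y = -0.0011+0.0320z
into |P−O₁|² = l²: 1.0407z² + 0.0743z + -0.0676 = 0;  Δ = 0.2869;  z = -0.2930 or 0.2217 → z<0 root = -0.2930
x = 0.0618, y = -0.0105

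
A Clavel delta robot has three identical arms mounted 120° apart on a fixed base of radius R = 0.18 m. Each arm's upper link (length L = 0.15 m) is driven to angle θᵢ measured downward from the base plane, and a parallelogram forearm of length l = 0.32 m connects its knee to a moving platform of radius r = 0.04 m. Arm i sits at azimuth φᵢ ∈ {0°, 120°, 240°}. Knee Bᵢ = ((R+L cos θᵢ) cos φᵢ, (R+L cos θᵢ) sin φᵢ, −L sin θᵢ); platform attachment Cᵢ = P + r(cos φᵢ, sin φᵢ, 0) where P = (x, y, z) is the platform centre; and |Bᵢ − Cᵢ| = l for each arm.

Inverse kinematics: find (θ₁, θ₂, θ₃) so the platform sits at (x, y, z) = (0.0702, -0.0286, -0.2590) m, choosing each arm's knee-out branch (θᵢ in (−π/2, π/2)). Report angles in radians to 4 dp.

θ₁ = 0.1745, θ₂ = 0.9603, θ₃ = 0.6984

rotate P by −φ1: (0.0702, -0.0286, -0.2590)
  A=0.0698, B=-0.2590, C=(l²−L²−A²−y'²−z²)/(2L)=0.0238
  √(A²+B²)=0.2682;  θ1 = -1.3076+1.4821 ≈ 0.1745
rotate P by −φ2: (-0.0599, -0.0465, -0.2590)
  A=0.1999, B=-0.2590, C=(l²−L²−A²−y'²−z²)/(2L)=-0.0976
  √(A²+B²)=0.3272;  θ2 = -0.9136+1.8738 ≈ 0.9603
φ3=240.0° → target in arm frame (-0.0103, 0.0751)
  e−x'=0.1503;  (l²−L²−(e−x')²−y'²−z²)/2L = -0.0514
  γ=atan2(-0.2590,0.1503)=-1.0449;  ψ=arccos(-0.1716)=1.7433;  θ3=γ+ψ≈0.6984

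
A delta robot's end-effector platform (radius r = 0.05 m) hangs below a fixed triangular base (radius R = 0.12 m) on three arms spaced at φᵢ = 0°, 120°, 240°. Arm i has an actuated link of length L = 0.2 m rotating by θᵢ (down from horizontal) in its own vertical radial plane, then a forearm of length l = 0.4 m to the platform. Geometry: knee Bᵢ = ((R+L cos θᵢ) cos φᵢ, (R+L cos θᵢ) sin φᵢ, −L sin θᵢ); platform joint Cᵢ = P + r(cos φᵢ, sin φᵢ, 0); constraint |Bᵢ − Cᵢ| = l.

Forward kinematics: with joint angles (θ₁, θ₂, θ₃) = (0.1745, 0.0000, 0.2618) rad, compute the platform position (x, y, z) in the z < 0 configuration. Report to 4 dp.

S1 = (0.2670·cos0.0°, 0.2670·sin0.0°, -0.0347) = (0.2670, 0.0000, -0.0347)
S2 = (0.2700·cos120.0°, 0.2700·sin120.0°, 0.0000) = (-0.1350, 0.2338, 0.0000)
φ3=240.0°: virtual centre (-0.1316, -0.2279, -0.0518), radius l
eliminate P² terms by subtracting sphere 1 from 2 and 3
plane₁₂: -0.8039x+0.4677y+0.0694z = 0.0004
det = 0.7392;  x = 0.0001+0.0213z,  y = 0.0010+-0.1119z
into |P−S₁|² = l²: 1.0130z² + 0.0579z + -0.0876 = 0;  Δ = 0.3581;  z = -0.3240 or 0.2668 → z<0 root = -0.3240
x = -0.0068, y = 0.0373

(-0.0068, 0.0373, -0.3240)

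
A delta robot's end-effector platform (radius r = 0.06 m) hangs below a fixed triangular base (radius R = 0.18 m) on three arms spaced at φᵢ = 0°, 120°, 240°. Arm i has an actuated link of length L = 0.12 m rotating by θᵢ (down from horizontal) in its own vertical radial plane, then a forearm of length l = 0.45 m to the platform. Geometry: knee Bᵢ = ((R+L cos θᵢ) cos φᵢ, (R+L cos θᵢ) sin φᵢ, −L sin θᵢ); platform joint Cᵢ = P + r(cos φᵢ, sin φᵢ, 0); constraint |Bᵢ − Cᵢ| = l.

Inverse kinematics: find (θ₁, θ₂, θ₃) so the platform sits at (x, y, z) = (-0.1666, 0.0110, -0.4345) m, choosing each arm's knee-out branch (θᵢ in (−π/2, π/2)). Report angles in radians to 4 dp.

θ₁ = 1.3093, θ₂ = 0.2618, θ₃ = 0.3493

φ1=0.0° → target in arm frame (-0.1666, 0.0110)
  A=0.2866, B=-0.4345, C=(l²−L²−A²−y'²−z²)/(2L)=-0.3456
  γ=atan2(-0.4345,0.2866)=-0.9877;  ψ=arccos(-0.6640)=2.2970;  θ1=γ+ψ≈1.3093
φ2=120.0° → target in arm frame (0.0928, 0.1388)
  A cos θ + B sin θ = C:  0.0272·cos θ + -0.4345·sin θ = -0.0862
  √(A²+B²)=0.4353;  θ2 = -1.5083+1.7701 ≈ 0.2618
rotate P by −φ3: (0.0738, -0.1498, -0.4345)
  A cos θ + B sin θ = C:  0.0462·cos θ + -0.4345·sin θ = -0.1053
  √(A²+B²)=0.4370;  θ3 = -1.4648+1.8141 ≈ 0.3493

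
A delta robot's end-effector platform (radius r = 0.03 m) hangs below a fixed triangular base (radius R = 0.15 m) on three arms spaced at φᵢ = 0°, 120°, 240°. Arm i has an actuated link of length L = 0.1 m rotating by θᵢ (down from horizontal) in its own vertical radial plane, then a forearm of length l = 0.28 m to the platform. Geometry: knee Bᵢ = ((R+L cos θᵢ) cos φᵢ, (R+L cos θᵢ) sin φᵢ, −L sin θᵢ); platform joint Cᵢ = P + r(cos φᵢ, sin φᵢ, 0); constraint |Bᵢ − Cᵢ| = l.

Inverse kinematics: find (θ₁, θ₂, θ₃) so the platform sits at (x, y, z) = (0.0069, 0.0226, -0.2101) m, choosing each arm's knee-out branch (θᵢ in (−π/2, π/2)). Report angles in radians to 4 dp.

arm 1 (φ=0.0°): x'=0.0069, y'=0.0226
  A=0.1131, B=-0.2101, C=(l²−L²−A²−y'²−z²)/(2L)=0.0548
  θ1 = atan2(B,A) + arccos(C/0.2386) = 0.2622
φ2=120.0° → target in arm frame (0.0161, -0.0173)
  e−x'=0.1039;  (l²−L²−(e−x')²−y'²−z²)/2L = 0.0658
  √(A²+B²)=0.2344;  θ2 = -1.1116+1.2860 ≈ 0.1744
φ3=240.0° → target in arm frame (-0.0230, -0.0053)
  A=0.1430, B=-0.2101, C=(l²−L²−A²−y'²−z²)/(2L)=0.0189
  θ3 = atan2(B,A) + arccos(C/0.2542) = 0.5234

θ₁ = 0.2622, θ₂ = 0.1744, θ₃ = 0.5234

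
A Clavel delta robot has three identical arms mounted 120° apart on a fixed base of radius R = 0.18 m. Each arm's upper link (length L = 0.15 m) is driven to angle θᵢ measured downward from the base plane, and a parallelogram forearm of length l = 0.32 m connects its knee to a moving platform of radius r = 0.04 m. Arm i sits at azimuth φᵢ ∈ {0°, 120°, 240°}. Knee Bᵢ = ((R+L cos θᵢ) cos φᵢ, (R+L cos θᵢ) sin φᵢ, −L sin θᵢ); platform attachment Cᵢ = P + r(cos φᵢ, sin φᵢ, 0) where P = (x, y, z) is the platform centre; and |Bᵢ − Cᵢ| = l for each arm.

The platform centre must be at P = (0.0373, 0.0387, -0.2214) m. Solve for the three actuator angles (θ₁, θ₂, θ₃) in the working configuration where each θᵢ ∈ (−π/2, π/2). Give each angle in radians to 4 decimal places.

θ₁ = 0.1741, θ₂ = 0.3491, θ₃ = 0.7855

rotate P by −φ1: (0.0373, 0.0387, -0.2214)
  A=0.1027, B=-0.2214, C=(l²−L²−A²−y'²−z²)/(2L)=0.0628
  θ1 = atan2(B,A) + arccos(C/0.2441) = 0.1741
rotate P by −φ2: (0.0149, -0.0517, -0.2214)
  A=0.1251, B=-0.2214, C=(l²−L²−A²−y'²−z²)/(2L)=0.0419
  √(A²+B²)=0.2543;  θ2 = -1.0564+1.4055 ≈ 0.3491
arm 3 (φ=240.0°): x'=-0.0522, y'=0.0130
  A=0.1922, B=-0.2214, C=(l²−L²−A²−y'²−z²)/(2L)=-0.0207
  γ=atan2(-0.2214,0.1922)=-0.8560;  ψ=arccos(-0.0706)=1.6415;  θ3=γ+ψ≈0.7855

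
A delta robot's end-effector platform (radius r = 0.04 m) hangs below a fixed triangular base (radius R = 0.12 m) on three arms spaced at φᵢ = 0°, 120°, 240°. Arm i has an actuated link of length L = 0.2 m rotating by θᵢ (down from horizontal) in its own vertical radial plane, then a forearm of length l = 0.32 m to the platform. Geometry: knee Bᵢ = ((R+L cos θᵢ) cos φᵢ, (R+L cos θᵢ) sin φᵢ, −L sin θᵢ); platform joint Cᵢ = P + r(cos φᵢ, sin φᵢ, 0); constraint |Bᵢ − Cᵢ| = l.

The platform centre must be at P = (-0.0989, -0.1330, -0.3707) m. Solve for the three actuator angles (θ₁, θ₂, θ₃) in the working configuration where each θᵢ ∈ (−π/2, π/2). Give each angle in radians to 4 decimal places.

φ1=0.0° → target in arm frame (-0.0989, -0.1330)
  A cos θ + B sin θ = C:  0.1789·cos θ + -0.3707·sin θ = -0.3118
  θ1 = atan2(B,A) + arccos(C/0.4116) = 1.3091
φ2=120.0° → target in arm frame (-0.0657, 0.1521)
  e−x'=0.1457;  (l²−L²−(e−x')²−y'²−z²)/2L = -0.2985
  γ=atan2(-0.3707,0.1457)=-1.1962;  ψ=arccos(-0.7494)=2.4180;  θ2=γ+ψ≈1.2218
rotate P by −φ3: (0.1646, -0.0191, -0.3707)
  A=-0.0846, B=-0.3707, C=(l²−L²−A²−y'²−z²)/(2L)=-0.2064
  θ3 = atan2(B,A) + arccos(C/0.3802) = 0.3492

θ₁ = 1.3091, θ₂ = 1.2218, θ₃ = 0.3492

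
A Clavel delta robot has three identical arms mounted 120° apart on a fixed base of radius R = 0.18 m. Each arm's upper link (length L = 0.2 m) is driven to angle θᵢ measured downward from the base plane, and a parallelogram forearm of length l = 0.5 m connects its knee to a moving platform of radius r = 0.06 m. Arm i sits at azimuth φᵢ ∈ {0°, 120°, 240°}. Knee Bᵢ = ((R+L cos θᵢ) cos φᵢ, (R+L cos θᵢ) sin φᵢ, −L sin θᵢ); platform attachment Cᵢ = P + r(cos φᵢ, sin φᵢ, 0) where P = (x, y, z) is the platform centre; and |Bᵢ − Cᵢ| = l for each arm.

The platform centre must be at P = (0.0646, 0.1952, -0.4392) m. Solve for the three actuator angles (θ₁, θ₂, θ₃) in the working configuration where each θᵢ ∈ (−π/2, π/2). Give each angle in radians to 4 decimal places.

θ₁ = 0.2618, θ₂ = 0.0003, θ₃ = 1.0473

arm 1 (φ=0.0°): x'=0.0646, y'=0.1952
  e−x'=0.0554;  (l²−L²−(e−x')²−y'²−z²)/2L = -0.0602
  √(A²+B²)=0.4427;  θ1 = -1.4453+1.7071 ≈ 0.2618
rotate P by −φ2: (0.1367, -0.1535, -0.4392)
  A=-0.0167, B=-0.4392, C=(l²−L²−A²−y'²−z²)/(2L)=-0.0169
  √(A²+B²)=0.4395;  θ2 = -1.6089+1.6092 ≈ 0.0003
arm 3 (φ=240.0°): x'=-0.2013, y'=-0.0417
  A=0.3213, B=-0.4392, C=(l²−L²−A²−y'²−z²)/(2L)=-0.2197
  √(A²+B²)=0.5442;  θ3 = -0.9391+1.9864 ≈ 1.0473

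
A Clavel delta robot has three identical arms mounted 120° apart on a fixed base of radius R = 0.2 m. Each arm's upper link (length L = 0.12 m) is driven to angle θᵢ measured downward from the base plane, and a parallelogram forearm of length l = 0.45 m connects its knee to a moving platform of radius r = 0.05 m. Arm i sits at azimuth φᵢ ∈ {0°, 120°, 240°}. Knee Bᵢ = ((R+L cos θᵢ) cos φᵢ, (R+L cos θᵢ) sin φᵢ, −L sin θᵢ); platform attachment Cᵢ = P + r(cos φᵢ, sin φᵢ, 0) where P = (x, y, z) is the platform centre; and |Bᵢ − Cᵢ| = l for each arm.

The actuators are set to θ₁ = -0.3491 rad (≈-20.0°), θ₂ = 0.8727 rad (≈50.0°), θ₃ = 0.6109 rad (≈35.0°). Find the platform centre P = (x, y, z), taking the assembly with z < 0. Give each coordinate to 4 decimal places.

(0.1344, -0.0330, -0.3890)

φ1=0.0°: virtual centre (0.2628, 0.0000, 0.0410), radius l
arm 2 at φ=120.0°: (R−r)+L cos θ2 = 0.2271;  O2 = (-0.1136, 0.1967, -0.0919)
arm 3 at φ=240.0°: (R−r)+L cos θ3 = 0.2483;  O3 = (-0.1241, -0.2150, -0.0688)
|O₂|²−|O₁|² = -0.0107;  |O₃|²−|O₁|² = -0.0043
[-0.7527 0.3934 -0.2659]·P = -0.0107;  [-0.7738 -0.4301 -0.2198]·P = -0.0043
Cramer: x(z) = 0.0100-0.3197z;  y(z) = -0.0080+0.0643z
quadratic in z: (1.1064)z²+(0.0785)z+(-0.1369)=0, √Δ=0.7823 → z ∈ {-0.3890, 0.3181}; z = -0.3890 (taking z<0)
x = 0.1344, y = -0.0330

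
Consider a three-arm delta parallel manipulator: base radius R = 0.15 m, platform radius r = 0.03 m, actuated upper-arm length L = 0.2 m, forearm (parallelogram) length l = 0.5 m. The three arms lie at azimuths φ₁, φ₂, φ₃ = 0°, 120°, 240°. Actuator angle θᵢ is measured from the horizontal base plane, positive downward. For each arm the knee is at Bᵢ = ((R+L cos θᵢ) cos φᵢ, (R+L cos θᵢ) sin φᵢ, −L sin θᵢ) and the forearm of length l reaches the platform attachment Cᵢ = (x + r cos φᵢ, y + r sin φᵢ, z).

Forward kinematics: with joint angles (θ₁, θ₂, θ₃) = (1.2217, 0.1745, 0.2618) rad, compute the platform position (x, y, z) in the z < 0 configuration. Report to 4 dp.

(-0.2341, 0.0142, -0.4549)

O1 = (0.1884·cos0.0°, 0.1884·sin0.0°, -0.1879) = (0.1884, 0.0000, -0.1879)
O2 = (0.3170·cos120.0°, 0.3170·sin120.0°, -0.0347) = (-0.1585, 0.2745, -0.0347)
φ3=240.0°: virtual centre (-0.1566, -0.2712, -0.0518), radius l
subtract pairs → two planes through P
[-0.6938 0.5490 0.3064]·P = 0.0309;  [-0.6900 -0.5425 0.2723]·P = 0.0299
det = 0.7552;  x = -0.0439+0.4181z,  y = 0.0007+-0.0298z
sphere 1 gives Az²+Bz+C=0 with A=1.1757, B=0.1815, C=-0.1607;  B²−4AC=0.7887;  roots -0.4549, 0.3005;  negative root z = -0.4549
x = -0.2341, y = 0.0142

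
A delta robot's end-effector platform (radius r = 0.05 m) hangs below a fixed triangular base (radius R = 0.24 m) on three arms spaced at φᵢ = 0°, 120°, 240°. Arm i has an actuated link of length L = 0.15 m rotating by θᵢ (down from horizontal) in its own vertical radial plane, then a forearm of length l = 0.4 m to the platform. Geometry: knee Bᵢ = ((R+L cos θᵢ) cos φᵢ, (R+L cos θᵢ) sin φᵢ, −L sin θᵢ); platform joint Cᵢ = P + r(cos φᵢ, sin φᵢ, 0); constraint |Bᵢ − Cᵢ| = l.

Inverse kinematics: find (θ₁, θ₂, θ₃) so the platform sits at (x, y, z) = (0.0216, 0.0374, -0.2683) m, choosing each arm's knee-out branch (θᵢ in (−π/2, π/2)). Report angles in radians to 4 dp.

arm 1 (φ=0.0°): x'=0.0216, y'=0.0374
  A=0.1684, B=-0.2683, C=(l²−L²−A²−y'²−z²)/(2L)=0.1192
  γ=atan2(-0.2683,0.1684)=-1.0103;  ψ=arccos(0.3763)=1.1850;  θ1=γ+ψ≈0.1747
rotate P by −φ2: (0.0216, -0.0374, -0.2683)
  e−x'=0.1684;  (l²−L²−(e−x')²−y'²−z²)/2L = 0.1192
  θ2 = atan2(B,A) + arccos(C/0.3168) = 0.1748
φ3=240.0° → target in arm frame (-0.0432, 0.0000)
  A=0.2332, B=-0.2683, C=(l²−L²−A²−y'²−z²)/(2L)=0.0371
  √(A²+B²)=0.3555;  θ3 = -0.8553+1.4662 ≈ 0.6109

θ₁ = 0.1747, θ₂ = 0.1748, θ₃ = 0.6109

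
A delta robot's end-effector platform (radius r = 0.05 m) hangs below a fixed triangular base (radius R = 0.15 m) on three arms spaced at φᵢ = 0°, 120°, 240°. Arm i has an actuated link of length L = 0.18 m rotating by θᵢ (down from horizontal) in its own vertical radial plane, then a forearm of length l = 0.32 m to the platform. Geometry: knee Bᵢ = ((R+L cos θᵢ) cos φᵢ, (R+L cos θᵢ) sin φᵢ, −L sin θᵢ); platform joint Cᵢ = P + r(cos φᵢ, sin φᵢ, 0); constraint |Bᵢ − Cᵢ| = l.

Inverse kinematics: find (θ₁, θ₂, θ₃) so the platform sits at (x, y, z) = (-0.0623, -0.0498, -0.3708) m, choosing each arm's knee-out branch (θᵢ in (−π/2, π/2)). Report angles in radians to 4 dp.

φ1=0.0° → target in arm frame (-0.0623, -0.0498)
  A cos θ + B sin θ = C:  0.1623·cos θ + -0.3708·sin θ = -0.2675
  √(A²+B²)=0.4048;  θ1 = -1.1582+2.2929 ≈ 1.1347
arm 2 (φ=120.0°): x'=-0.0120, y'=0.0789
  A=0.1120, B=-0.3708, C=(l²−L²−A²−y'²−z²)/(2L)=-0.2396
  γ=atan2(-0.3708,0.1120)=-1.2775;  ψ=arccos(-0.6185)=2.2377;  θ2=γ+ψ≈0.9602
arm 3 (φ=240.0°): x'=0.0743, y'=-0.0291
  A=0.0257, B=-0.3708, C=(l²−L²−A²−y'²−z²)/(2L)=-0.1917
  γ=atan2(-0.3708,0.0257)=-1.5015;  ψ=arccos(-0.5156)=2.1126;  θ3=γ+ψ≈0.6110

θ₁ = 1.1347, θ₂ = 0.9602, θ₃ = 0.6110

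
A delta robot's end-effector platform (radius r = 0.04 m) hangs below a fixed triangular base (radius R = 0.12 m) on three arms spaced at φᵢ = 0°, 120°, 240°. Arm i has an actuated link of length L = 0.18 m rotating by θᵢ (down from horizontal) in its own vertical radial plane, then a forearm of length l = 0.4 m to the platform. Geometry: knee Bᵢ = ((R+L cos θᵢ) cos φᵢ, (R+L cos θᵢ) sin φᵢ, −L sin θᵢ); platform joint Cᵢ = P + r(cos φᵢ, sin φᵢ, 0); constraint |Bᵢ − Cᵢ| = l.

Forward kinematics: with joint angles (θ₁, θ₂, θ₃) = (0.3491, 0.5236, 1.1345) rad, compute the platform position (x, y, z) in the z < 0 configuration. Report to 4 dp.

(0.1016, 0.1199, -0.4135)

φ1=0.0°: virtual centre (0.2491, 0.0000, -0.0616), radius l
φ2=120.0°: virtual centre (-0.1179, 0.2043, -0.0900), radius l
φ3=240.0°: virtual centre (-0.0780, -0.1352, -0.1631), radius l
eliminate P² terms by subtracting sphere 1 from 2 and 3
linear system: -0.7342x+0.4086y = -0.0021−-0.0569z; -0.6544x+-0.2703y = -0.0149−-0.2031z
det = 0.4658;  x = 0.0143+-0.2112z,  y = 0.0205+-0.2403z
into |P−centre ₁|² = l²: 1.1023z² + 0.2125z + -0.1006 = 0;  Δ = 0.4889;  z = -0.4135 or 0.2208 → z<0 root = -0.4135
x = 0.1016, y = 0.1199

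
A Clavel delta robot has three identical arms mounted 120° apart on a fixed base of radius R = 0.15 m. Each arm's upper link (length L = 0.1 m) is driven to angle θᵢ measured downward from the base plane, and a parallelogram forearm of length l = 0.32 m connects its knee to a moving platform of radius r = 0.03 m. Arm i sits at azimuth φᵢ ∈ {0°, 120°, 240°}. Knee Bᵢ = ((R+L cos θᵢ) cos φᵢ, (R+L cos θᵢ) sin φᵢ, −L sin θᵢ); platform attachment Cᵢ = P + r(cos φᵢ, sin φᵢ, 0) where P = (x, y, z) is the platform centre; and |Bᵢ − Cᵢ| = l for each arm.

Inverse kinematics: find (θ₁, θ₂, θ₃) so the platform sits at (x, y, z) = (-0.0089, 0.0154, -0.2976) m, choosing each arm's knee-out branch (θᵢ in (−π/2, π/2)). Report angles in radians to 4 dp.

rotate P by −φ1: (-0.0089, 0.0154, -0.2976)
  A=0.1289, B=-0.2976, C=(l²−L²−A²−y'²−z²)/(2L)=-0.0651
  θ1 = atan2(B,A) + arccos(C/0.3243) = 0.6108
φ2=120.0° → target in arm frame (0.0178, 0.0000)
  A cos θ + B sin θ = C:  0.1022·cos θ + -0.2976·sin θ = -0.0331
  √(A²+B²)=0.3147;  θ2 = -1.2400+1.6761 ≈ 0.4361
arm 3 (φ=240.0°): x'=-0.0089, y'=-0.0154
  e−x'=0.1289;  (l²−L²−(e−x')²−y'²−z²)/2L = -0.0651
  √(A²+B²)=0.3243;  θ3 = -1.1621+1.7728 ≈ 0.6107

θ₁ = 0.6108, θ₂ = 0.4361, θ₃ = 0.6107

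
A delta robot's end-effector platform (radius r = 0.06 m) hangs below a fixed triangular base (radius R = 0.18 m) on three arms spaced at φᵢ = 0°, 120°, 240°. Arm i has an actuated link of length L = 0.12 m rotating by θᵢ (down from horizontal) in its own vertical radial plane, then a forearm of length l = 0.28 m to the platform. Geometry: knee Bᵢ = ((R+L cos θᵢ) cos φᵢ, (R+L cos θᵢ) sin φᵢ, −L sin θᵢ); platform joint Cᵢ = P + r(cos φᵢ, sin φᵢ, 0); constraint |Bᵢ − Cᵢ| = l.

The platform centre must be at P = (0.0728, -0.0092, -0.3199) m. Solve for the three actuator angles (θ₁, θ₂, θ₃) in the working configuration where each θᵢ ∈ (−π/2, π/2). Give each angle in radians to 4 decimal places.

θ₁ = 0.6978, θ₂ = 1.3964, θ₃ = 1.3091

rotate P by −φ1: (0.0728, -0.0092, -0.3199)
  A=0.0472, B=-0.3199, C=(l²−L²−A²−y'²−z²)/(2L)=-0.1694
  γ=atan2(-0.3199,0.0472)=-1.4243;  ψ=arccos(-0.5238)=2.1221;  θ1=γ+ψ≈0.6978
φ2=120.0° → target in arm frame (-0.0444, -0.0584)
  A=0.1644, B=-0.3199, C=(l²−L²−A²−y'²−z²)/(2L)=-0.2865
  √(A²+B²)=0.3597;  θ2 = -1.0962+2.4926 ≈ 1.3964
rotate P by −φ3: (-0.0284, 0.0676, -0.3199)
  e−x'=0.1484;  (l²−L²−(e−x')²−y'²−z²)/2L = -0.2706
  θ3 = atan2(B,A) + arccos(C/0.3527) = 1.3091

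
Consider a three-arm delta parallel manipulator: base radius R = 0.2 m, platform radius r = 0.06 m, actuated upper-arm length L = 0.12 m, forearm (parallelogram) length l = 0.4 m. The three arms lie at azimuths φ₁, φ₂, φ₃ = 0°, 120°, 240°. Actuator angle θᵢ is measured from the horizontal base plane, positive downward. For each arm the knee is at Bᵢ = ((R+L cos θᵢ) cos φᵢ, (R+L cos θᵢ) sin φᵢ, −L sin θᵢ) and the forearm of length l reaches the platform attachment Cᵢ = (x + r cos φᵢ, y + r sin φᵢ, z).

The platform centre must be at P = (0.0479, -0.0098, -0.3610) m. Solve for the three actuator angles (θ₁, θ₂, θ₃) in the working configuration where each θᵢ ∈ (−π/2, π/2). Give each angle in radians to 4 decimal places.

θ₁ = 0.1748, θ₂ = 0.6109, θ₃ = 0.5240

arm 1 (φ=0.0°): x'=0.0479, y'=-0.0098
  e−x'=0.0921;  (l²−L²−(e−x')²−y'²−z²)/2L = 0.0279
  γ=atan2(-0.3610,0.0921)=-1.3210;  ψ=arccos(0.0749)=1.4958;  θ1=γ+ψ≈0.1748
φ2=120.0° → target in arm frame (-0.0324, -0.0366)
  e−x'=0.1724;  (l²−L²−(e−x')²−y'²−z²)/2L = -0.0658
  θ2 = atan2(B,A) + arccos(C/0.4001) = 0.6109
rotate P by −φ3: (-0.0155, 0.0464, -0.3610)
  A=0.1555, B=-0.3610, C=(l²−L²−A²−y'²−z²)/(2L)=-0.0460
  √(A²+B²)=0.3931;  θ3 = -1.1642+1.6881 ≈ 0.5240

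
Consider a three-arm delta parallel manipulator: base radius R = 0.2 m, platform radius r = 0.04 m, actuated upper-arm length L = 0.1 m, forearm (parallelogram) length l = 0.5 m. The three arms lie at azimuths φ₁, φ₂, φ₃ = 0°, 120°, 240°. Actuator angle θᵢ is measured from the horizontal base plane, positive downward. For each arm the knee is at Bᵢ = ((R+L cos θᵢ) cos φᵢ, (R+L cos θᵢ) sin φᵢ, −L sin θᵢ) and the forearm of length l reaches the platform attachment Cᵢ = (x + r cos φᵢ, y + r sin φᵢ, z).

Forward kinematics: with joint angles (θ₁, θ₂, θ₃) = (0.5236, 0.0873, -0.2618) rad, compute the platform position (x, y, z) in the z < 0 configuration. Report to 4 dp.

(-0.0726, -0.0327, -0.4335)

S1 = (0.2466·cos0.0°, 0.2466·sin0.0°, -0.0500) = (0.2466, 0.0000, -0.0500)
arm 2 at φ=120.0°: e+L cos θ2 = 0.2596;  S2 = (-0.1298, 0.2248, -0.0087)
S3 = (0.2566·cos240.0°, 0.2566·sin240.0°, 0.0259) = (-0.1283, -0.2222, 0.0259)
eliminate P² terms by subtracting sphere 1 from 2 and 3
[-0.7528 0.4497 0.0826]·P = 0.0042;  [-0.7498 -0.4444 0.1518]·P = 0.0032
Cramer: x(z) = -0.0049+0.1562z;  y(z) = 0.0011+0.0779z
quadratic in z: (1.0305)z²+(0.0216)z+(-0.1842)=0, √Δ=0.8717 → z ∈ {-0.4335, 0.4125}; z = -0.4335 (taking z<0)
x = -0.0726, y = -0.0327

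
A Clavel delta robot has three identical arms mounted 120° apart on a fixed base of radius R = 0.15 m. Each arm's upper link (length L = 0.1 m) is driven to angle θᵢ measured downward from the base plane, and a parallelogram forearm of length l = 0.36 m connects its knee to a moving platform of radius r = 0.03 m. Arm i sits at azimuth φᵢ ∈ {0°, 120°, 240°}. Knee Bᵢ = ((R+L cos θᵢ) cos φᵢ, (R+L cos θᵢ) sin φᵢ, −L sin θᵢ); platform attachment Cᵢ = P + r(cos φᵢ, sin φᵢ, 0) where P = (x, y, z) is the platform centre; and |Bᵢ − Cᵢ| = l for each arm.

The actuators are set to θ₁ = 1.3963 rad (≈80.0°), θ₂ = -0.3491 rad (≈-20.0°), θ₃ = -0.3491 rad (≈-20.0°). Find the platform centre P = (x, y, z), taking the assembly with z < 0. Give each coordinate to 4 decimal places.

φ1=0.0°: virtual centre (0.1374, 0.0000, -0.0985), radius l
arm 2 at φ=120.0°: ρ2 = 0.2140;  O2 = (-0.1070, 0.1853, 0.0342)
φ3=240.0°: virtual centre (-0.1070, -0.1853, 0.0342), radius l
subtract pairs → two planes through P
[-0.4887 0.3706 0.2654]·P = 0.0184;  [-0.4887 -0.3706 0.2654]·P = 0.0184
det = 0.3622;  x = -0.0376+0.5430z,  y = 0.0000+0.0000z
quadratic in z: (1.2949)z²+(0.0069)z+(-0.0893)=0, √Δ=0.6801 → z ∈ {-0.2653, 0.2599}; z = -0.2653 (taking z<0)
x = -0.1817, y = 0.0000

(-0.1817, 0.0000, -0.2653)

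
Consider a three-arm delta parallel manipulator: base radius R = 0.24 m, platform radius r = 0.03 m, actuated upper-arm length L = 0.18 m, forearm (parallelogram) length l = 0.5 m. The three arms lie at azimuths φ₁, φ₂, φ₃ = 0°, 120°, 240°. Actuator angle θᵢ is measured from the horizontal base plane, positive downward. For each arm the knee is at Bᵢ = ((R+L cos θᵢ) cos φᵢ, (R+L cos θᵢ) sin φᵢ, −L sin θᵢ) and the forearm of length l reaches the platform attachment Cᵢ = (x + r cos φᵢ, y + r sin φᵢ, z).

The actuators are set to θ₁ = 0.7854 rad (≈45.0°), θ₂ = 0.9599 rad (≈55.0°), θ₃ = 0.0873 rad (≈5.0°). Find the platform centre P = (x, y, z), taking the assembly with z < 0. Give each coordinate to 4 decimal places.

(-0.0371, -0.1185, -0.4368)

φ1=0.0°: virtual centre (0.3373, 0.0000, -0.1273), radius l
arm 2 at φ=120.0°: (R−r)+L cos θ2 = 0.3132;  S2 = (-0.1566, 0.2713, -0.1474)
arm 3 at φ=240.0°: (R−r)+L cos θ3 = 0.3893;  S3 = (-0.1947, -0.3372, -0.0157)
subtract pairs → two planes through P
[-0.9878 0.5426 -0.0403]·P = -0.0101;  [-1.0639 -0.6743 0.2232]·P = 0.0219
det = 1.2433;  x = -0.0041+0.0755z,  y = -0.0260+0.2118z
sphere 1 gives Az²+Bz+C=0 with A=1.0506, B=0.1920, C=-0.1166;  B²−4AC=0.5269;  roots -0.4368, 0.2541;  negative root z = -0.4368
x = -0.0371, y = -0.1185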